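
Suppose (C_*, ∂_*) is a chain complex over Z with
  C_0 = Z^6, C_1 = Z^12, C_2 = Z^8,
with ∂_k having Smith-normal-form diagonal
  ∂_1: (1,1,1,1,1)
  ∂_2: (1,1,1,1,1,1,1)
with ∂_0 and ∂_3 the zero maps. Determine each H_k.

H_0 = Z,  H_1 = 0,  H_2 = Z.

H_0: b_0 = 6 − 0 − 5 = 1; torsion from ∂_1 factors > 1: none. So H_0 = Z.
H_1: b_1 = 12 − 5 − 7 = 0; torsion from ∂_2 factors > 1: none. So H_1 = 0.
H_2: b_2 = 8 − 7 − 0 = 1; torsion from ∂_3 factors > 1: none. So H_2 = Z.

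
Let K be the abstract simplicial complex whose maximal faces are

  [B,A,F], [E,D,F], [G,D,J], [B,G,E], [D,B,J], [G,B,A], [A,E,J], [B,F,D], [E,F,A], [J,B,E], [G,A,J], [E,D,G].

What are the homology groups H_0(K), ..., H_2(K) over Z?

K has 7 vertices, 18 edges, 12 triangles.
rank ∂_0 = 0, rank ∂_1 = 6 ⇒ b_0 = 7 − 0 − 6 = 1; all invariant factors of ∂_1 are 1 so no torsion. So H_0 ≅ Z.
rank ∂_1 = 6, rank ∂_2 = 12 ⇒ b_1 = 18 − 6 − 12 = 0; ∂_2 has invariant factor(s) [2] giving torsion. So H_1 ≅ Z/2.
rank ∂_2 = 12, rank ∂_3 = 0 ⇒ b_2 = 12 − 12 − 0 = 0. So H_2 ≅ 0.

H_0 ≅ Z,  H_1 ≅ Z/2,  H_2 = 0.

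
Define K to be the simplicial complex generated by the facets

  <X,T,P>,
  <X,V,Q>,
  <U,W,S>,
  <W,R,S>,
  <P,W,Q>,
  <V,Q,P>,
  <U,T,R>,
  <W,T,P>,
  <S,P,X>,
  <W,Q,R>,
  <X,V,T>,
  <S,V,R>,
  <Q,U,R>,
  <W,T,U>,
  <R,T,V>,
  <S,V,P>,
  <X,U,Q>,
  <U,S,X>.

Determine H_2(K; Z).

H_2 = 0.

Take the total order P < Q < R < S < T < U < V < W < X on the vertex set. Then K (dimension 2) consists of the simplices:

  0-simplices (9): P, Q, R, S, T, U, V, W, X
  1-simplices (27): PQ, PS, PT, PV, PW, PX, QR, QU, QV, QW, QX, RS, RT, RU, RV, RW, SU, SV, SW, SX, TU, TV, TW, TX, UW, UX, VX
  2-simplices (18): PQV, PQW, PSV, PSX, PTW, PTX, QRU, QRW, QUX, QVX, RSV, RSW, RTU, RTV, SUW, SUX, TUW, TVX

so the chain groups are C_0 ≅ Z^9, C_1 ≅ Z^27, C_2 ≅ Z^18.

∂_1: C_1 → C_0 is given by ∂[p,q] = [q] − [p].
The 9×27 boundary matrix has rank 8 and Smith normal form diag(1,1,1,1,1,1,1,1).

The boundary map ∂_2: C_2 → C_1 maps a triangle to the signed sum of its edges. For instance
  ∂TVX = VX − TX + TV,
  ∂QRU = RU − QU + QR.
The resulting 27×18 matrix has rank 18, and its Smith normal form has invariant factors (1,1,1,1,1,1,1,1,1,1,1,1,1,1,1,1,1,2).

Reading off H_k = ker ∂_k / im ∂_{k+1}:

  H_2: rank ker ∂_2 − rank ∂_3 = (18 − 18) − 0 = 0, and there is no ∂_3, so H_2 = 0.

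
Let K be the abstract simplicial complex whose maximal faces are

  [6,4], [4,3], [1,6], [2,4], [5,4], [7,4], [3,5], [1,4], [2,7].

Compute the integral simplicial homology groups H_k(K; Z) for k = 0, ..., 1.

Take the total order 1 < 2 < 3 < 4 < 5 < 6 < 7 on the vertex set. Then K (dimension 1) consists of the simplices:

  0-simplices (7): [1], [2], [3], [4], [5], [6], [7]
  1-simplices (9): [1,4], [1,6], [2,4], [2,7], [3,4], [3,5], [4,5], [4,6], [4,7]

Hence C_0 ≅ Z^7, C_1 ≅ Z^9.

Boundary ∂_1: C_1 → C_0 sends each edge [p,q] (with p < q) to q − p. For instance
  ∂[1,6] = [6] − [1].
The resulting 7×9 matrix has rank 6, and its Smith normal form has invariant factors (1,1,1,1,1,1).

From H_k ≅ ker(∂_k) / im(∂_{k+1}) we obtain:

  H_0: rank C_0 − rank ∂_1 = 7 − 6 = 1, and the invariant factors of ∂_1 are all 1, so H_0 ≅ Z.
  H_1: rank ker ∂_1 − rank ∂_2 = (9 − 6) − 0 = 3, and there is no ∂_2, so H_1 ≅ Z^3.

H_0 = Z,  H_1 = Z^3.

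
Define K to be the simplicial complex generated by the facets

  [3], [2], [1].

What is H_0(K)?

H_0 = Z^3.

We work with the vertex ordering 1 < 2 < 3. The simplices of K, each written with vertices in increasing order, are:

  0-simplices (3): [1], [2], [3]

so the chain groups are C_0 ≅ Z^3.

Reading off H_k = ker ∂_k / im ∂_{k+1}:

  H_0: rank C_0 − rank ∂_1 = 3 − 0 = 3, and there is no ∂_1, so H_0 = Z^3.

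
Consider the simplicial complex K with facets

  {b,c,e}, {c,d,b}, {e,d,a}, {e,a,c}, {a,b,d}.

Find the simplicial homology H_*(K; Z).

H_0 = Z,  H_1 = Z,  H_2 = 0.

Order the vertices as a < b < c < d < e. Listing each simplex with vertices in this order, K has dimension 2 with simplices:

  0-simplices (5): a, b, c, d, e
  1-simplices (10): ab, ac, ad, ae, bc, bd, be, cd, ce, de
  2-simplices (5): abd, ace, ade, bcd, bce

giving chain groups C_0 ≅ Z^5, C_1 ≅ Z^10, C_2 ≅ Z^5.

The boundary map ∂_1: C_1 → C_0 sends each edge [p,q] (with p < q) to q − p.
As a 5×10 matrix over Z this has rank 4, with invariant factors (1,1,1,1).

The boundary map ∂_2: C_2 → C_1 sends each 2-simplex [p,q,r] to [q,r] − [p,r] + [p,q]. For instance
  ∂abd = bd − ad + ab,
  ∂ace = ce − ae + ac.
The 10×5 boundary matrix has rank 5 and Smith normal form diag(1,1,1,1,1).

Reading off H_k = ker ∂_k / im ∂_{k+1}:

  H_0: rank C_0 − rank ∂_1 = 5 − 4 = 1, and the invariant factors of ∂_1 are all 1, so H_0 ≅ Z.
  H_1: rank ker ∂_1 − rank ∂_2 = (10 − 4) − 5 = 1, and the invariant factors of ∂_2 are all 1, so H_1 ≅ Z.
  H_2: rank ker ∂_2 − rank ∂_3 = (5 − 5) − 0 = 0, and there is no ∂_3, so H_2 ≅ 0.

(K is a triangulation of the Möbius band.)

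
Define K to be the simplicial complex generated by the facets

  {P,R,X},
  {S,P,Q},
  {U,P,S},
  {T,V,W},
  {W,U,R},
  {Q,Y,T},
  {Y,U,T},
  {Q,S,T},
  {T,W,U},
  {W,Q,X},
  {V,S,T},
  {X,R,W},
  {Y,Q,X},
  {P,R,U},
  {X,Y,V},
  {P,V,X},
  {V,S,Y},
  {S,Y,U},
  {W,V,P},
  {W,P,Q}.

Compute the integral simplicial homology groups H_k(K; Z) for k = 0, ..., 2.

H_0 = Z,  H_1 = Z ⊕ Z/2Z,  H_2 = 0.

Order the vertices as P < Q < R < S < T < U < V < W < X < Y. Listing each simplex with vertices in this order, K has dimension 2 with simplices:

  0-simplices (10): P, Q, R, S, T, U, V, W, X, Y
  1-simplices (30): PQ, PR, PS, PU, PV, PW, PX, QS, QT, QW, QX, QY, RU, RW, RX, ST, SU, SV, SY, TU, TV, TW, TY, UW, UY, VW, VX, VY, WX, XY
  2-simplices (20): PQS, PQW, PRU, PRX, PSU, PVW, PVX, QST, QTY, QWX, QXY, RUW, RWX, STV, SUY, SVY, TUW, TUY, TVW, VXY

Hence C_0 ≅ Z^10, C_1 ≅ Z^30, C_2 ≅ Z^20.

Boundary ∂_1: C_1 → C_0 maps an edge to its endpoints' difference, ∂[p,q] = q − p.
This gives a 10×30 integer matrix of rank 9; reducing to Smith normal form yields diagonal entries (1,1,1,1,1,1,1,1,1).

∂_2: C_2 → C_1 acts by ∂[p,q,r] = [q,r] − [p,r] + [p,q]. For instance
  ∂PQW = QW − PW + PQ,
  ∂QXY = XY − QY + QX.
As a 30×20 matrix over Z this has rank 20, with invariant factors (1,1,1,1,1,1,1,1,1,1,1,1,1,1,1,1,1,1,1,2).

Now H_k = ker ∂_k / im ∂_{k+1}, so:

  H_0: rank C_0 − rank ∂_1 = 10 − 9 = 1, and the invariant factors of ∂_1 are all 1, so H_0 ≅ Z.
  H_1: rank ker ∂_1 − rank ∂_2 = (30 − 9) − 20 = 1, and ∂_2 has invariant factor 2 > 1, so H_1 ≅ Z ⊕ Z/2Z.
  H_2: rank ker ∂_2 − rank ∂_3 = (20 − 20) − 0 = 0, and there is no ∂_3, so H_2 ≅ 0.

As a check, the Euler characteristic is 10 − 30 + 20 = 0, which agrees with 1 − 1 + 0 = 0.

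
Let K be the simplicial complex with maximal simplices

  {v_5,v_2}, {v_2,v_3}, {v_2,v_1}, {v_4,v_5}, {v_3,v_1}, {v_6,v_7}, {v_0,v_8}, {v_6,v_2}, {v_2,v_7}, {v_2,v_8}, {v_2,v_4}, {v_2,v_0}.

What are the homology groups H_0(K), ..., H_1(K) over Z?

Fix the vertex order v_0 < v_1 < v_2 < v_3 < v_4 < v_5 < v_6 < v_7 < v_8 and write every simplex with vertices in increasing order. Then dim K = 1 and the simplices of K are:

  0-simplices (9): [v_0], [v_1], [v_2], [v_3], [v_4], [v_5], [v_6], [v_7], [v_8]
  1-simplices (12): [v_0,v_2], [v_0,v_8], [v_1,v_2], [v_1,v_3], [v_2,v_3], [v_2,v_4], [v_2,v_5], [v_2,v_6], [v_2,v_7], [v_2,v_8], [v_4,v_5], [v_6,v_7]

giving chain groups C_0 ≅ Z^9, C_1 ≅ Z^12.

The boundary map ∂_1: C_1 → C_0 maps an edge to its endpoints' difference, ∂[p,q] = q − p.
This gives a 9×12 integer matrix of rank 8; reducing to Smith normal form yields diagonal entries (1,1,1,1,1,1,1,1).

Computing H_k = (kernel of ∂_k) / (image of ∂_{k+1}):

  H_0: rank C_0 − rank ∂_1 = 9 − 8 = 1, and the invariant factors of ∂_1 are all 1, so H_0 = Z.
  H_1: rank ker ∂_1 − rank ∂_2 = (12 − 8) − 0 = 4, and there is no ∂_2, so H_1 = Z^4.

As a check, the Euler characteristic is 9 − 12 = -3, which agrees with 1 − 4 = -3.

H_0 = Z,  H_1 = Z^4.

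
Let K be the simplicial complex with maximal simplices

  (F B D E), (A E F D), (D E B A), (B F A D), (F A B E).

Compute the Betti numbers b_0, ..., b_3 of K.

b_0 = 1, b_1 = 0, b_2 = 0, b_3 = 1.

We work with the vertex ordering A < B < D < E < F. The simplices of K, each written with vertices in increasing order, are:

  0-simplices (5): A, B, D, E, F
  1-simplices (10): AB, AD, AE, AF, BD, BE, BF, DE, DF, EF
  2-simplices (10): ABD, ABE, ABF, ADE, ADF, AEF, BDE, BDF, BEF, DEF
  3-simplices (5): ABDE, ABDF, ABEF, ADEF, BDEF

Hence C_0 ≅ Z^5, C_1 ≅ Z^10, C_2 ≅ Z^10, C_3 ≅ Z^5.

∂_1: C_1 → C_0 maps an edge to its endpoints' difference, ∂[p,q] = q − p.
As a 5×10 matrix over Z this has rank 4, with invariant factors (1,1,1,1).

The boundary map ∂_2: C_2 → C_1 maps a triangle to the signed sum of its edges. For instance
  ∂ABD = BD − AD + AB,
  ∂ABE = BE − AE + AB.
The resulting 10×10 matrix has rank 6, and its Smith normal form has invariant factors (1,1,1,1,1,1).

Boundary ∂_3: C_3 → C_2 sends each 3-simplex σ to the alternating sum Σ_i (−1)^i (σ with its i-th vertex removed). For instance
  ∂ABDF = BDF − ADF + ABF − ABD,
  ∂ABEF = BEF − AEF + ABF − ABE.
As a 10×5 matrix over Z this has rank 4, with invariant factors (1,1,1,1).

Now H_k = ker ∂_k / im ∂_{k+1}, so:

  H_0: rank C_0 − rank ∂_1 = 5 − 4 = 1, and the invariant factors of ∂_1 are all 1, so H_0 = Z.
  H_1: rank ker ∂_1 − rank ∂_2 = (10 − 4) − 6 = 0, and the invariant factors of ∂_2 are all 1, so H_1 = 0.
  H_2: rank ker ∂_2 − rank ∂_3 = (10 − 6) − 4 = 0, and the invariant factors of ∂_3 are all 1, so H_2 = 0.
  H_3: rank ker ∂_3 − rank ∂_4 = (5 − 4) − 0 = 1, and there is no ∂_4, so H_3 = Z.

As a check, the Euler characteristic is 5 − 10 + 10 − 5 = 0, which agrees with 1 − 0 + 0 − 1 = 0.
(K is a triangulation of the 3-sphere S^3.)

Hence the Betti numbers are b_0 = 1, b_1 = 0, b_2 = 0, b_3 = 1.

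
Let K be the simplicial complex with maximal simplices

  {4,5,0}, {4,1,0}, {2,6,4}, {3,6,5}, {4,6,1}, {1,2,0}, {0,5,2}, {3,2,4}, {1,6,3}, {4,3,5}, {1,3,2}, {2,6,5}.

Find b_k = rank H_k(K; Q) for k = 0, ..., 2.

b_0 = 1, b_1 = 0, b_2 = 0.

Order the vertices as 0 < 1 < 2 < 3 < 4 < 5 < 6. Listing each simplex with vertices in this order, K has dimension 2 with simplices:

  0-simplices (7): [0], [1], [2], [3], [4], [5], [6]
  1-simplices (18): [0,1], [0,2], [0,4], [0,5], [1,2], [1,3], [1,4], [1,6], [2,3], [2,4], [2,5], [2,6], [3,4], [3,5], [3,6], [4,5], [4,6], [5,6]
  2-simplices (12): [0,1,2], [0,1,4], [0,2,5], [0,4,5], [1,2,3], [1,3,6], [1,4,6], [2,3,4], [2,4,6], [2,5,6], [3,4,5], [3,5,6]

so the chain groups are C_0 ≅ Z^7, C_1 ≅ Z^18, C_2 ≅ Z^12.

Boundary ∂_1: C_1 → C_0 maps an edge to its endpoints' difference, ∂[p,q] = q − p. For instance
  ∂[0,2] = [2] − [0].
The resulting 7×18 matrix has rank 6, and its Smith normal form has invariant factors (1,1,1,1,1,1).

Boundary ∂_2: C_2 → C_1 sends each 2-simplex [p,q,r] to [q,r] − [p,r] + [p,q]. For instance
  ∂[0,1,4] = [1,4] − [0,4] + [0,1],
  ∂[2,3,4] = [3,4] − [2,4] + [2,3].
The 18×12 boundary matrix has rank 12 and Smith normal form diag(1,1,1,1,1,1,1,1,1,1,1,2).

Now H_k = ker ∂_k / im ∂_{k+1}, so:

  H_0: rank C_0 − rank ∂_1 = 7 − 6 = 1, and the invariant factors of ∂_1 are all 1, so H_0 ≅ Z.
  H_1: rank ker ∂_1 − rank ∂_2 = (18 − 6) − 12 = 0, and ∂_2 has invariant factor 2 > 1, so H_1 ≅ Z/2Z.
  H_2: rank ker ∂_2 − rank ∂_3 = (12 − 12) − 0 = 0, and there is no ∂_3, so H_2 ≅ 0.

(K is a triangulation of the real projective plane RP^2.)

Hence the Betti numbers are b_0 = 1, b_1 = 0, b_2 = 0.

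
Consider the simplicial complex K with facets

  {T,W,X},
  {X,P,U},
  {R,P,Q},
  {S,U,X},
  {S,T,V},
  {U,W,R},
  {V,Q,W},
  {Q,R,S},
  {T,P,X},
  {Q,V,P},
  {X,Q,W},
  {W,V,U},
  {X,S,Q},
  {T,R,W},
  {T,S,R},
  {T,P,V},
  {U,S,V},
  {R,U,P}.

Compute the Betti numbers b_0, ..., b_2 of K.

b_0 = 1, b_1 = 2, b_2 = 1.

K has 9 vertices, 27 edges, 18 triangles.
rank ∂_0 = 0, rank ∂_1 = 8 ⇒ b_0 = 9 − 0 − 8 = 1; all invariant factors of ∂_1 are 1 so no torsion. So H_0 = Z.
rank ∂_1 = 8, rank ∂_2 = 17 ⇒ b_1 = 27 − 8 − 17 = 2; all invariant factors of ∂_2 are 1 so no torsion. So H_1 = Z^2.
rank ∂_2 = 17, rank ∂_3 = 0 ⇒ b_2 = 18 − 17 − 0 = 1. So H_2 = Z.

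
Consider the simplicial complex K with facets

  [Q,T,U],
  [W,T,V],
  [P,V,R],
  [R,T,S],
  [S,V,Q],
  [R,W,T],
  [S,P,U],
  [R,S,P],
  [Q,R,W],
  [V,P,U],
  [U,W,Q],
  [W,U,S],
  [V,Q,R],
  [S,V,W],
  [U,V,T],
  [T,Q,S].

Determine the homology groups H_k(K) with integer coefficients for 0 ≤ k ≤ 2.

H_0 ≅ Z,  H_1 ≅ Z^2,  H_2 ≅ Z.

Order the vertices as P < Q < R < S < T < U < V < W. Listing each simplex with vertices in this order, K has dimension 2 with simplices:

  0-simplices (8): P, Q, R, S, T, U, V, W
  1-simplices (24): PR, PS, PU, PV, QR, QS, QT, QU, QV, QW, RS, RT, RV, RW, ST, SU, SV, SW, TU, TV, TW, UV, UW, VW
  2-simplices (16): PRS, PRV, PSU, PUV, QRV, QRW, QST, QSV, QTU, QUW, RST, RTW, SUW, SVW, TUV, TVW

so the chain groups are C_0 ≅ Z^8, C_1 ≅ Z^24, C_2 ≅ Z^16.

∂_1: C_1 → C_0 maps an edge to its endpoints' difference, ∂[p,q] = q − p. For instance
  ∂PS = S − P.
This gives a 8×24 integer matrix of rank 7; reducing to Smith normal form yields diagonal entries (1,1,1,1,1,1,1).

The boundary map ∂_2: C_2 → C_1 maps a triangle to the signed sum of its edges. For instance
  ∂TVW = VW − TW + TV,
  ∂PRV = RV − PV + PR.
The 24×16 boundary matrix has rank 15 and Smith normal form diag(1,1,1,1,1,1,1,1,1,1,1,1,1,1,1).

Reading off H_k = ker ∂_k / im ∂_{k+1}:

  H_0: rank C_0 − rank ∂_1 = 8 − 7 = 1, and the invariant factors of ∂_1 are all 1, so H_0 = Z.
  H_1: rank ker ∂_1 − rank ∂_2 = (24 − 7) − 15 = 2, and the invariant factors of ∂_2 are all 1, so H_1 = Z^2.
  H_2: rank ker ∂_2 − rank ∂_3 = (16 − 15) − 0 = 1, and there is no ∂_3, so H_2 = Z.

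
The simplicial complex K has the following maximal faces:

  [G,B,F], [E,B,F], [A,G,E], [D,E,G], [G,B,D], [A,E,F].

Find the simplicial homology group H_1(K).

H_1 = Z.

Fix the vertex order A < B < D < E < F < G and write every simplex with vertices in increasing order. Then dim K = 2 and the simplices of K are:

  0-simplices (6): A, B, D, E, F, G
  1-simplices (12): AE, AF, AG, BD, BE, BF, BG, DE, DG, EF, EG, FG
  2-simplices (6): AEF, AEG, BDG, BEF, BFG, DEG

so the chain groups are C_0 ≅ Z^6, C_1 ≅ Z^12, C_2 ≅ Z^6.

The boundary map ∂_1: C_1 → C_0 is given by ∂[p,q] = [q] − [p]. For instance
  ∂EF = F − E.
This gives a 6×12 integer matrix of rank 5; reducing to Smith normal form yields diagonal entries (1,1,1,1,1).

The boundary map ∂_2: C_2 → C_1 maps a triangle to the signed sum of its edges. For instance
  ∂AEG = EG − AG + AE,
  ∂BDG = DG − BG + BD.
This gives a 12×6 integer matrix of rank 6; reducing to Smith normal form yields diagonal entries (1,1,1,1,1,1).

Now H_k = ker ∂_k / im ∂_{k+1}, so:

  H_1: rank ker ∂_1 − rank ∂_2 = (12 − 5) − 6 = 1, and the invariant factors of ∂_2 are all 1, so H_1 = Z.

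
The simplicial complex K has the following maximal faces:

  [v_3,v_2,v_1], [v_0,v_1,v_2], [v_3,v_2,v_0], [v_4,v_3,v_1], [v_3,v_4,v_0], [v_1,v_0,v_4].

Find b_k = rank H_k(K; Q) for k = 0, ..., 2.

b_0 = 1, b_1 = 0, b_2 = 1.

K has 5 vertices, 9 edges, 6 triangles.
rank ∂_0 = 0, rank ∂_1 = 4 ⇒ b_0 = 5 − 0 − 4 = 1; all invariant factors of ∂_1 are 1 so no torsion. So H_0 ≅ Z.
rank ∂_1 = 4, rank ∂_2 = 5 ⇒ b_1 = 9 − 4 − 5 = 0; all invariant factors of ∂_2 are 1 so no torsion. So H_1 ≅ 0.
rank ∂_2 = 5, rank ∂_3 = 0 ⇒ b_2 = 6 − 5 − 0 = 1. So H_2 ≅ Z.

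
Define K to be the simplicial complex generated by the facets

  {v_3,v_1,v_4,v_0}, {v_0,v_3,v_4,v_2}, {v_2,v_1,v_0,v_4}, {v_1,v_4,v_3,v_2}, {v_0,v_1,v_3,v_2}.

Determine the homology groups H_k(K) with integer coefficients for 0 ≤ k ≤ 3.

H_0 ≅ Z,  H_1 = 0,  H_2 = 0,  H_3 ≅ Z.

K has 5 vertices, 10 edges, 10 triangles, 5 3-simplices.
rank ∂_0 = 0, rank ∂_1 = 4 ⇒ b_0 = 5 − 0 − 4 = 1; all invariant factors of ∂_1 are 1 so no torsion. So H_0 = Z.
rank ∂_1 = 4, rank ∂_2 = 6 ⇒ b_1 = 10 − 4 − 6 = 0; all invariant factors of ∂_2 are 1 so no torsion. So H_1 = 0.
rank ∂_2 = 6, rank ∂_3 = 4 ⇒ b_2 = 10 − 6 − 4 = 0; all invariant factors of ∂_3 are 1 so no torsion. So H_2 = 0.
rank ∂_3 = 4, rank ∂_4 = 0 ⇒ b_3 = 5 − 4 − 0 = 1. So H_3 = Z.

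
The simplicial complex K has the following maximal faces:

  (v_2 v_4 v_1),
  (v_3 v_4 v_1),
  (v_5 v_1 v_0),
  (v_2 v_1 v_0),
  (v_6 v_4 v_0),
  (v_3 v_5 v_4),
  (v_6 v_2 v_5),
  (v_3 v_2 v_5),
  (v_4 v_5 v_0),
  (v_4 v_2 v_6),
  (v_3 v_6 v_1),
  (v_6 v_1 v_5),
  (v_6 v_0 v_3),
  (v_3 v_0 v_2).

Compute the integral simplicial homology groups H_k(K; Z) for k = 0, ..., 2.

H_0 ≅ Z,  H_1 ≅ Z^2,  H_2 ≅ Z.

Order the vertices as v_0 < v_1 < v_2 < v_3 < v_4 < v_5 < v_6. Listing each simplex with vertices in this order, K has dimension 2 with simplices:

  0-simplices (7): [v_0], [v_1], [v_2], [v_3], [v_4], [v_5], [v_6]
  1-simplices (21): (21 of them)
  2-simplices (14): (14 of them)

giving chain groups C_0 ≅ Z^7, C_1 ≅ Z^21, C_2 ≅ Z^14.

Boundary ∂_1: C_1 → C_0 sends each edge [p,q] (with p < q) to q − p.
The 7×21 boundary matrix has rank 6 and Smith normal form diag(1,1,1,1,1,1).

The boundary map ∂_2: C_2 → C_1 sends each 2-simplex [p,q,r] to [q,r] − [p,r] + [p,q]. For instance
  ∂[v_1,v_5,v_6] = [v_5,v_6] − [v_1,v_6] + [v_1,v_5],
  ∂[v_2,v_5,v_6] = [v_5,v_6] − [v_2,v_6] + [v_2,v_5].
The 21×14 boundary matrix has rank 13 and Smith normal form diag(1,1,1,1,1,1,1,1,1,1,1,1,1).

Now H_k = ker ∂_k / im ∂_{k+1}, so:

  H_0: rank C_0 − rank ∂_1 = 7 − 6 = 1, and the invariant factors of ∂_1 are all 1, so H_0 ≅ Z.
  H_1: rank ker ∂_1 − rank ∂_2 = (21 − 6) − 13 = 2, and the invariant factors of ∂_2 are all 1, so H_1 ≅ Z^2.
  H_2: rank ker ∂_2 − rank ∂_3 = (14 − 13) − 0 = 1, and there is no ∂_3, so H_2 ≅ Z.

As a check, the Euler characteristic is 7 − 21 + 14 = 0, which agrees with 1 − 2 + 1 = 0.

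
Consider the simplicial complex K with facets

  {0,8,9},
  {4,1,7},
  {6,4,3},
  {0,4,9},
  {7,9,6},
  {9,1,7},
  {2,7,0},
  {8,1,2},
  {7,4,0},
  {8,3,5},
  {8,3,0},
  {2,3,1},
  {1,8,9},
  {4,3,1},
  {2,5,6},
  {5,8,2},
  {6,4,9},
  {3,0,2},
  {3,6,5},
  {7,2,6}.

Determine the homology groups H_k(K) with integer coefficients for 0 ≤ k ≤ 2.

H_0 = Z,  H_1 = Z ⊕ Z/2,  H_2 = 0.

We work with the vertex ordering 0 < 1 < 2 < 3 < 4 < 5 < 6 < 7 < 8 < 9. The simplices of K, each written with vertices in increasing order, are:

  0-simplices (10): [0], [1], [2], [3], [4], [5], [6], [7], [8], [9]
  1-simplices (30): (30 of them)
  2-simplices (20): (20 of them)

Hence C_0 ≅ Z^10, C_1 ≅ Z^30, C_2 ≅ Z^20.

Boundary ∂_1: C_1 → C_0 maps an edge to its endpoints' difference, ∂[p,q] = q − p. For instance
  ∂[1,9] = [9] − [1].
The resulting 10×30 matrix has rank 9, and its Smith normal form has invariant factors (1,1,1,1,1,1,1,1,1).

The boundary map ∂_2: C_2 → C_1 maps a triangle to the signed sum of its edges. For instance
  ∂[0,4,9] = [4,9] − [0,9] + [0,4],
  ∂[1,3,4] = [3,4] − [1,4] + [1,3].
The resulting 30×20 matrix has rank 20, and its Smith normal form has invariant factors (1,1,1,1,1,1,1,1,1,1,1,1,1,1,1,1,1,1,1,2).

Now H_k = ker ∂_k / im ∂_{k+1}, so:

  H_0: rank C_0 − rank ∂_1 = 10 − 9 = 1, and the invariant factors of ∂_1 are all 1, so H_0 ≅ Z.
  H_1: rank ker ∂_1 − rank ∂_2 = (30 − 9) − 20 = 1, and ∂_2 has invariant factor 2 > 1, so H_1 ≅ Z ⊕ Z/2.
  H_2: rank ker ∂_2 − rank ∂_3 = (20 − 20) − 0 = 0, and there is no ∂_3, so H_2 ≅ 0.

As a check, the Euler characteristic is 10 − 30 + 20 = 0, which agrees with 1 − 1 + 0 = 0.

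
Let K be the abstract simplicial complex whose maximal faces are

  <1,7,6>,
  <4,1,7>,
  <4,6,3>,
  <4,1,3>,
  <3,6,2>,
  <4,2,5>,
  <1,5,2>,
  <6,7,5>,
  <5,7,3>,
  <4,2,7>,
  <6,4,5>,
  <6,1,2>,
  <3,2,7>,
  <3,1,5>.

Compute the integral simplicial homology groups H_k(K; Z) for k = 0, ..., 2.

H_0 ≅ Z,  H_1 ≅ Z^2,  H_2 ≅ Z.

Fix the vertex order 1 < 2 < 3 < 4 < 5 < 6 < 7 and write every simplex with vertices in increasing order. Then dim K = 2 and the simplices of K are:

  0-simplices (7): [1], [2], [3], [4], [5], [6], [7]
  1-simplices (21): [1,2], [1,3], [1,4], [1,5], [1,6], [1,7], [2,3], [2,4], [2,5], [2,6], [2,7], [3,4], [3,5], [3,6], [3,7], [4,5], [4,6], [4,7], [5,6], [5,7], [6,7]
  2-simplices (14): [1,2,5], [1,2,6], [1,3,4], [1,3,5], [1,4,7], [1,6,7], [2,3,6], [2,3,7], [2,4,5], [2,4,7], [3,4,6], [3,5,7], [4,5,6], [5,6,7]

giving chain groups C_0 ≅ Z^7, C_1 ≅ Z^21, C_2 ≅ Z^14.

The boundary map ∂_1: C_1 → C_0 is given by ∂[p,q] = [q] − [p]. For instance
  ∂[1,5] = [5] − [1].
The 7×21 boundary matrix has rank 6 and Smith normal form diag(1,1,1,1,1,1).

Boundary ∂_2: C_2 → C_1 sends each 2-simplex [p,q,r] to [q,r] − [p,r] + [p,q]. For instance
  ∂[3,5,7] = [5,7] − [3,7] + [3,5],
  ∂[2,4,7] = [4,7] − [2,7] + [2,4].
As a 21×14 matrix over Z this has rank 13, with invariant factors (1,1,1,1,1,1,1,1,1,1,1,1,1).

From H_k ≅ ker(∂_k) / im(∂_{k+1}) we obtain:

  H_0: rank C_0 − rank ∂_1 = 7 − 6 = 1, and the invariant factors of ∂_1 are all 1, so H_0 ≅ Z.
  H_1: rank ker ∂_1 − rank ∂_2 = (21 − 6) − 13 = 2, and the invariant factors of ∂_2 are all 1, so H_1 ≅ Z^2.
  H_2: rank ker ∂_2 − rank ∂_3 = (14 − 13) − 0 = 1, and there is no ∂_3, so H_2 ≅ Z.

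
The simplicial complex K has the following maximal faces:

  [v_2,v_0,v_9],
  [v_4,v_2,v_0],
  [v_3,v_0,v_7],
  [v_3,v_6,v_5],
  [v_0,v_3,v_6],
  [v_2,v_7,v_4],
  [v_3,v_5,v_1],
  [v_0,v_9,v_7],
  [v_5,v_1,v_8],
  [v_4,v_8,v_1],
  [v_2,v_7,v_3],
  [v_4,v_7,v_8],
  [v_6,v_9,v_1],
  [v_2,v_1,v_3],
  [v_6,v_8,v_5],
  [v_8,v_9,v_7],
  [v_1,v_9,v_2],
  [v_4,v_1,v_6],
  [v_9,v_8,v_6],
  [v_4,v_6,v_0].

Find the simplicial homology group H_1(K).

Order the vertices as v_0 < v_1 < v_2 < v_3 < v_4 < v_5 < v_6 < v_7 < v_8 < v_9. Listing each simplex with vertices in this order, K has dimension 2 with simplices:

  0-simplices (10): [v_0], [v_1], [v_2], [v_3], [v_4], [v_5], [v_6], [v_7], [v_8], [v_9]
  1-simplices (30): (30 of them)
  2-simplices (20): (20 of them)

giving chain groups C_0 ≅ Z^10, C_1 ≅ Z^30, C_2 ≅ Z^20.

The boundary map ∂_1: C_1 → C_0 is given by ∂[p,q] = [q] − [p]. For instance
  ∂[v_7,v_9] = [v_9] − [v_7].
The resulting 10×30 matrix has rank 9, and its Smith normal form has invariant factors (1,1,1,1,1,1,1,1,1).

∂_2: C_2 → C_1 acts by ∂[p,q,r] = [q,r] − [p,r] + [p,q]. For instance
  ∂[v_2,v_4,v_7] = [v_4,v_7] − [v_2,v_7] + [v_2,v_4],
  ∂[v_0,v_3,v_6] = [v_3,v_6] − [v_0,v_6] + [v_0,v_3].
The resulting 30×20 matrix has rank 20, and its Smith normal form has invariant factors (1,1,1,1,1,1,1,1,1,1,1,1,1,1,1,1,1,1,1,2).

Now H_k = ker ∂_k / im ∂_{k+1}, so:

  H_1: rank ker ∂_1 − rank ∂_2 = (30 − 9) − 20 = 1, and ∂_2 has invariant factor 2 > 1, so H_1 = Z ⊕ Z/2.

H_1 ≅ Z ⊕ Z/2.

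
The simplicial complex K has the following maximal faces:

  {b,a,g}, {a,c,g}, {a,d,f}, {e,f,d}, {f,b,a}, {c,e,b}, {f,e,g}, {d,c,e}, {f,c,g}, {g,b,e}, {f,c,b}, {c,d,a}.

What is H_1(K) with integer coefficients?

Fix the vertex order a < b < c < d < e < f < g and write every simplex with vertices in increasing order. Then dim K = 2 and the simplices of K are:

  0-simplices (7): a, b, c, d, e, f, g
  1-simplices (18): ab, ac, ad, af, ag, bc, be, bf, bg, cd, ce, cf, cg, de, df, ef, eg, fg
  2-simplices (12): abf, abg, acd, acg, adf, bce, bcf, beg, cde, cfg, def, efg

Hence C_0 ≅ Z^7, C_1 ≅ Z^18, C_2 ≅ Z^12.

Boundary ∂_1: C_1 → C_0 sends each edge [p,q] (with p < q) to q − p.
The 7×18 boundary matrix has rank 6 and Smith normal form diag(1,1,1,1,1,1).

∂_2: C_2 → C_1 sends each 2-simplex [p,q,r] to [q,r] − [p,r] + [p,q]. For instance
  ∂cfg = fg − cg + cf,
  ∂efg = fg − eg + ef.
The 18×12 boundary matrix has rank 12 and Smith normal form diag(1,1,1,1,1,1,1,1,1,1,1,2).

From H_k ≅ ker(∂_k) / im(∂_{k+1}) we obtain:

  H_1: rank ker ∂_1 − rank ∂_2 = (18 − 6) − 12 = 0, and ∂_2 has invariant factor 2 > 1, so H_1 = Z_2.

H_1 = Z_2.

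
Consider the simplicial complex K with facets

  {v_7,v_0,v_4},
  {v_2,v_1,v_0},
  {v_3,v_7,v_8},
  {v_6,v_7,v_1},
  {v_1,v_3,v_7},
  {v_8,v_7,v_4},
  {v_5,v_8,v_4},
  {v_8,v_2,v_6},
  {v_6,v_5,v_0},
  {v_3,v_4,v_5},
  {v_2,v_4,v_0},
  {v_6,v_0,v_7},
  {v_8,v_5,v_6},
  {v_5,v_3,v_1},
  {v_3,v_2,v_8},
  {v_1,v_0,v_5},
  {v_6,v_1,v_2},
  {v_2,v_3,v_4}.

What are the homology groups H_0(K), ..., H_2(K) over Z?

Order the vertices as v_0 < v_1 < v_2 < v_3 < v_4 < v_5 < v_6 < v_7 < v_8. Listing each simplex with vertices in this order, K has dimension 2 with simplices:

  0-simplices (9): [v_0], [v_1], [v_2], [v_3], [v_4], [v_5], [v_6], [v_7], [v_8]
  1-simplices (27): (27 of them)
  2-simplices (18): (18 of them)

giving chain groups C_0 ≅ Z^9, C_1 ≅ Z^27, C_2 ≅ Z^18.

Boundary ∂_1: C_1 → C_0 is given by ∂[p,q] = [q] − [p]. For instance
  ∂[v_0,v_6] = [v_6] − [v_0].
The resulting 9×27 matrix has rank 8, and its Smith normal form has invariant factors (1,1,1,1,1,1,1,1).

∂_2: C_2 → C_1 maps a triangle to the signed sum of its edges. For instance
  ∂[v_2,v_6,v_8] = [v_6,v_8] − [v_2,v_8] + [v_2,v_6],
  ∂[v_1,v_3,v_7] = [v_3,v_7] − [v_1,v_7] + [v_1,v_3].
This gives a 27×18 integer matrix of rank 18; reducing to Smith normal form yields diagonal entries (1,1,1,1,1,1,1,1,1,1,1,1,1,1,1,1,1,2).

Reading off H_k = ker ∂_k / im ∂_{k+1}:

  H_0: rank C_0 − rank ∂_1 = 9 − 8 = 1, and the invariant factors of ∂_1 are all 1, so H_0 ≅ Z.
  H_1: rank ker ∂_1 − rank ∂_2 = (27 − 8) − 18 = 1, and ∂_2 has invariant factor 2 > 1, so H_1 ≅ Z ⊕ Z/2.
  H_2: rank ker ∂_2 − rank ∂_3 = (18 − 18) − 0 = 0, and there is no ∂_3, so H_2 ≅ 0.

(K is a triangulation of the Klein bottle.)

H_0 ≅ Z,  H_1 ≅ Z ⊕ Z/2,  H_2 = 0.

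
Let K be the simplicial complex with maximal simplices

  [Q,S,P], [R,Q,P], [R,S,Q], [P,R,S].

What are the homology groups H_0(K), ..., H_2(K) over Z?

K has 4 vertices, 6 edges, 4 triangles.
rank ∂_0 = 0, rank ∂_1 = 3 ⇒ b_0 = 4 − 0 − 3 = 1; all invariant factors of ∂_1 are 1 so no torsion. So H_0 = Z.
rank ∂_1 = 3, rank ∂_2 = 3 ⇒ b_1 = 6 − 3 − 3 = 0; all invariant factors of ∂_2 are 1 so no torsion. So H_1 = 0.
rank ∂_2 = 3, rank ∂_3 = 0 ⇒ b_2 = 4 − 3 − 0 = 1. So H_2 = Z.

H_0 ≅ Z,  H_1 = 0,  H_2 ≅ Z.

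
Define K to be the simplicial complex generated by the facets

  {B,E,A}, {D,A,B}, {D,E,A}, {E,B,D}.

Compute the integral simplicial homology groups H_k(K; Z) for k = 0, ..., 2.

We work with the vertex ordering A < B < D < E. The simplices of K, each written with vertices in increasing order, are:

  0-simplices (4): A, B, D, E
  1-simplices (6): AB, AD, AE, BD, BE, DE
  2-simplices (4): ABD, ABE, ADE, BDE

Hence C_0 ≅ Z^4, C_1 ≅ Z^6, C_2 ≅ Z^4.

The boundary map ∂_1: C_1 → C_0 maps an edge to its endpoints' difference, ∂[p,q] = q − p. For instance
  ∂AE = E − A.
This gives a 4×6 integer matrix of rank 3; reducing to Smith normal form yields diagonal entries (1,1,1).

Boundary ∂_2: C_2 → C_1 maps a triangle to the signed sum of its edges. For instance
  ∂ABD = BD − AD + AB,
  ∂ADE = DE − AE + AD.
The 6×4 boundary matrix has rank 3 and Smith normal form diag(1,1,1).

Now H_k = ker ∂_k / im ∂_{k+1}, so:

  H_0: rank C_0 − rank ∂_1 = 4 − 3 = 1, and the invariant factors of ∂_1 are all 1, so H_0 = Z.
  H_1: rank ker ∂_1 − rank ∂_2 = (6 − 3) − 3 = 0, and the invariant factors of ∂_2 are all 1, so H_1 = 0.
  H_2: rank ker ∂_2 − rank ∂_3 = (4 − 3) − 0 = 1, and there is no ∂_3, so H_2 = Z.

As a check, the Euler characteristic is 4 − 6 + 4 = 2, which agrees with 1 − 0 + 1 = 2.

H_0 = Z,  H_1 = 0,  H_2 = Z.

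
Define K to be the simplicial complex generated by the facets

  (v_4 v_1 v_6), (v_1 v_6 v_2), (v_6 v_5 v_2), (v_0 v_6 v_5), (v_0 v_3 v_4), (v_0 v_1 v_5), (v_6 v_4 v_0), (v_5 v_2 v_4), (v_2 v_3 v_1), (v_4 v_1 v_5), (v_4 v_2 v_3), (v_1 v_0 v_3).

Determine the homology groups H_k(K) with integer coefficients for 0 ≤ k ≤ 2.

Take the total order v_0 < v_1 < v_2 < v_3 < v_4 < v_5 < v_6 on the vertex set. Then K (dimension 2) consists of the simplices:

  0-simplices (7): [v_0], [v_1], [v_2], [v_3], [v_4], [v_5], [v_6]
  1-simplices (18): (18 of them)
  2-simplices (12): (12 of them)

giving chain groups C_0 ≅ Z^7, C_1 ≅ Z^18, C_2 ≅ Z^12.

∂_1: C_1 → C_0 sends each edge [p,q] (with p < q) to q − p.
The 7×18 boundary matrix has rank 6 and Smith normal form diag(1,1,1,1,1,1).

Boundary ∂_2: C_2 → C_1 acts by ∂[p,q,r] = [q,r] − [p,r] + [p,q]. For instance
  ∂[v_0,v_1,v_5] = [v_1,v_5] − [v_0,v_5] + [v_0,v_1],
  ∂[v_1,v_2,v_3] = [v_2,v_3] − [v_1,v_3] + [v_1,v_2].
The resulting 18×12 matrix has rank 12, and its Smith normal form has invariant factors (1,1,1,1,1,1,1,1,1,1,1,2).

Computing H_k = (kernel of ∂_k) / (image of ∂_{k+1}):

  H_0: rank C_0 − rank ∂_1 = 7 − 6 = 1, and the invariant factors of ∂_1 are all 1, so H_0 ≅ Z.
  H_1: rank ker ∂_1 − rank ∂_2 = (18 − 6) − 12 = 0, and ∂_2 has invariant factor 2 > 1, so H_1 ≅ Z/2.
  H_2: rank ker ∂_2 − rank ∂_3 = (12 − 12) − 0 = 0, and there is no ∂_3, so H_2 ≅ 0.

As a check, the Euler characteristic is 7 − 18 + 12 = 1, which agrees with 1 − 0 + 0 = 1.

H_0 ≅ Z,  H_1 ≅ Z/2,  H_2 = 0.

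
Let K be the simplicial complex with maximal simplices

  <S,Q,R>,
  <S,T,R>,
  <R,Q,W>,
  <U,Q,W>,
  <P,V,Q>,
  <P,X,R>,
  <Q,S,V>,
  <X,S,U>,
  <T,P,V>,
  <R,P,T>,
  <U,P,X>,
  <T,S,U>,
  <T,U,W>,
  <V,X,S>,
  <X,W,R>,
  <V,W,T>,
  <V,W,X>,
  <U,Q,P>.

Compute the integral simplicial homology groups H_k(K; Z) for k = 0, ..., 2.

Order the vertices as P < Q < R < S < T < U < V < W < X. Listing each simplex with vertices in this order, K has dimension 2 with simplices:

  0-simplices (9): P, Q, R, S, T, U, V, W, X
  1-simplices (27): PQ, PR, PT, PU, PV, PX, QR, QS, QU, QV, QW, RS, RT, RW, RX, ST, SU, SV, SX, TU, TV, TW, UW, UX, VW, VX, WX
  2-simplices (18): PQU, PQV, PRT, PRX, PTV, PUX, QRS, QRW, QSV, QUW, RST, RWX, STU, SUX, SVX, TUW, TVW, VWX

giving chain groups C_0 ≅ Z^9, C_1 ≅ Z^27, C_2 ≅ Z^18.

The boundary map ∂_1: C_1 → C_0 sends each edge [p,q] (with p < q) to q − p.
The 9×27 boundary matrix has rank 8 and Smith normal form diag(1,1,1,1,1,1,1,1).

The boundary map ∂_2: C_2 → C_1 maps a triangle to the signed sum of its edges. For instance
  ∂PQU = QU − PU + PQ,
  ∂SVX = VX − SX + SV.
This gives a 27×18 integer matrix of rank 17; reducing to Smith normal form yields diagonal entries (1,1,1,1,1,1,1,1,1,1,1,1,1,1,1,1,1).

Now H_k = ker ∂_k / im ∂_{k+1}, so:

  H_0: rank C_0 − rank ∂_1 = 9 − 8 = 1, and the invariant factors of ∂_1 are all 1, so H_0 ≅ Z.
  H_1: rank ker ∂_1 − rank ∂_2 = (27 − 8) − 17 = 2, and the invariant factors of ∂_2 are all 1, so H_1 ≅ Z^2.
  H_2: rank ker ∂_2 − rank ∂_3 = (18 − 17) − 0 = 1, and there is no ∂_3, so H_2 ≅ Z.

(K is a triangulation of the torus T^2.)

H_0 ≅ Z,  H_1 ≅ Z^2,  H_2 ≅ Z.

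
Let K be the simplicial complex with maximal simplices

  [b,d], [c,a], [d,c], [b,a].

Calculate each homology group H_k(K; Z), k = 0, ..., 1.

Take the total order a < b < c < d on the vertex set. Then K (dimension 1) consists of the simplices:

  0-simplices (4): a, b, c, d
  1-simplices (4): ab, ac, bd, cd

Hence C_0 ≅ Z^4, C_1 ≅ Z^4.

Boundary ∂_1: C_1 → C_0 sends each edge [p,q] (with p < q) to q − p.
As a 4×4 matrix over Z this has rank 3, with invariant factors (1,1,1).

Computing H_k = (kernel of ∂_k) / (image of ∂_{k+1}):

  H_0: rank C_0 − rank ∂_1 = 4 − 3 = 1, and the invariant factors of ∂_1 are all 1, so H_0 ≅ Z.
  H_1: rank ker ∂_1 − rank ∂_2 = (4 − 3) − 0 = 1, and there is no ∂_2, so H_1 ≅ Z.

H_0 ≅ Z,  H_1 ≅ Z.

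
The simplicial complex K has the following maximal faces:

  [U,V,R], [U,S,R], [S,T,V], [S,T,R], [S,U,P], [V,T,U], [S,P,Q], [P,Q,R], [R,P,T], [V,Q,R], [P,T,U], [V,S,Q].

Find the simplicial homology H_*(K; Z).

Take the total order P < Q < R < S < T < U < V on the vertex set. Then K (dimension 2) consists of the simplices:

  0-simplices (7): P, Q, R, S, T, U, V
  1-simplices (18): PQ, PR, PS, PT, PU, QR, QS, QV, RS, RT, RU, RV, ST, SU, SV, TU, TV, UV
  2-simplices (12): PQR, PQS, PRT, PSU, PTU, QRV, QSV, RST, RSU, RUV, STV, TUV

giving chain groups C_0 ≅ Z^7, C_1 ≅ Z^18, C_2 ≅ Z^12.

∂_1: C_1 → C_0 maps an edge to its endpoints' difference, ∂[p,q] = q − p. For instance
  ∂RV = V − R.
The resulting 7×18 matrix has rank 6, and its Smith normal form has invariant factors (1,1,1,1,1,1).

Boundary ∂_2: C_2 → C_1 maps a triangle to the signed sum of its edges. For instance
  ∂QRV = RV − QV + QR,
  ∂PSU = SU − PU + PS.
The 18×12 boundary matrix has rank 12 and Smith normal form diag(1,1,1,1,1,1,1,1,1,1,1,2).

From H_k ≅ ker(∂_k) / im(∂_{k+1}) we obtain:

  H_0: rank C_0 − rank ∂_1 = 7 − 6 = 1, and the invariant factors of ∂_1 are all 1, so H_0 ≅ Z.
  H_1: rank ker ∂_1 − rank ∂_2 = (18 − 6) − 12 = 0, and ∂_2 has invariant factor 2 > 1, so H_1 ≅ Z_2.
  H_2: rank ker ∂_2 − rank ∂_3 = (12 − 12) − 0 = 0, and there is no ∂_3, so H_2 ≅ 0.

H_0 ≅ Z,  H_1 ≅ Z_2,  H_2 = 0.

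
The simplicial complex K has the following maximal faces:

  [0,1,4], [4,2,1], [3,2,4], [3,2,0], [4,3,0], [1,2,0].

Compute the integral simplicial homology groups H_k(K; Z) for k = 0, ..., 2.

Take the total order 0 < 1 < 2 < 3 < 4 on the vertex set. Then K (dimension 2) consists of the simplices:

  0-simplices (5): [0], [1], [2], [3], [4]
  1-simplices (9): [0,1], [0,2], [0,3], [0,4], [1,2], [1,4], [2,3], [2,4], [3,4]
  2-simplices (6): [0,1,2], [0,1,4], [0,2,3], [0,3,4], [1,2,4], [2,3,4]

giving chain groups C_0 ≅ Z^5, C_1 ≅ Z^9, C_2 ≅ Z^6.

Boundary ∂_1: C_1 → C_0 is given by ∂[p,q] = [q] − [p].
The resulting 5×9 matrix has rank 4, and its Smith normal form has invariant factors (1,1,1,1).

Boundary ∂_2: C_2 → C_1 acts by ∂[p,q,r] = [q,r] − [p,r] + [p,q]. For instance
  ∂[0,1,4] = [1,4] − [0,4] + [0,1],
  ∂[0,1,2] = [1,2] − [0,2] + [0,1].
The 9×6 boundary matrix has rank 5 and Smith normal form diag(1,1,1,1,1).

Reading off H_k = ker ∂_k / im ∂_{k+1}:

  H_0: rank C_0 − rank ∂_1 = 5 − 4 = 1, and the invariant factors of ∂_1 are all 1, so H_0 ≅ Z.
  H_1: rank ker ∂_1 − rank ∂_2 = (9 − 4) − 5 = 0, and the invariant factors of ∂_2 are all 1, so H_1 ≅ 0.
  H_2: rank ker ∂_2 − rank ∂_3 = (6 − 5) − 0 = 1, and there is no ∂_3, so H_2 ≅ Z.

H_0 ≅ Z,  H_1 = 0,  H_2 ≅ Z.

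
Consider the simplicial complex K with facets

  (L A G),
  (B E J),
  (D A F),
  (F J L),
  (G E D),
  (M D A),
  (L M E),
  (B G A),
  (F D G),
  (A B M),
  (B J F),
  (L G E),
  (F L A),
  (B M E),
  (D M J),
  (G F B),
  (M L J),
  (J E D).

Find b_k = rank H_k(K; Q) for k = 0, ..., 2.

Fix the vertex order A < B < D < E < F < G < J < L < M and write every simplex with vertices in increasing order. Then dim K = 2 and the simplices of K are:

  0-simplices (9): A, B, D, E, F, G, J, L, M
  1-simplices (27): AB, AD, AF, AG, AL, AM, BE, BF, BG, BJ, BM, DE, DF, DG, DJ, DM, EG, EJ, EL, EM, FG, FJ, FL, GL, JL, JM, LM
  2-simplices (18): ABG, ABM, ADF, ADM, AFL, AGL, BEJ, BEM, BFG, BFJ, DEG, DEJ, DFG, DJM, EGL, ELM, FJL, JLM

so the chain groups are C_0 ≅ Z^9, C_1 ≅ Z^27, C_2 ≅ Z^18.

The boundary map ∂_1: C_1 → C_0 is given by ∂[p,q] = [q] − [p]. For instance
  ∂BM = M − B.
This gives a 9×27 integer matrix of rank 8; reducing to Smith normal form yields diagonal entries (1,1,1,1,1,1,1,1).

∂_2: C_2 → C_1 sends each 2-simplex [p,q,r] to [q,r] − [p,r] + [p,q]. For instance
  ∂DEG = EG − DG + DE,
  ∂ADM = DM − AM + AD.
The 27×18 boundary matrix has rank 18 and Smith normal form diag(1,1,1,1,1,1,1,1,1,1,1,1,1,1,1,1,1,2).

From H_k ≅ ker(∂_k) / im(∂_{k+1}) we obtain:

  H_0: rank C_0 − rank ∂_1 = 9 − 8 = 1, and the invariant factors of ∂_1 are all 1, so H_0 = Z.
  H_1: rank ker ∂_1 − rank ∂_2 = (27 − 8) − 18 = 1, and ∂_2 has invariant factor 2 > 1, so H_1 = Z ⊕ Z/2.
  H_2: rank ker ∂_2 − rank ∂_3 = (18 − 18) − 0 = 0, and there is no ∂_3, so H_2 = 0.

As a check, the Euler characteristic is 9 − 27 + 18 = 0, which agrees with 1 − 1 + 0 = 0.

Hence the Betti numbers are b_0 = 1, b_1 = 1, b_2 = 0.

b_0 = 1, b_1 = 1, b_2 = 0.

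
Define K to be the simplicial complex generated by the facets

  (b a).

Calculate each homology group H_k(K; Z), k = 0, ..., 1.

Order the vertices as a < b. Listing each simplex with vertices in this order, K has dimension 1 with simplices:

  0-simplices (2): a, b
  1-simplices (1): ab

so the chain groups are C_0 ≅ Z^2, C_1 ≅ Z^1.

Boundary ∂_1: C_1 → C_0 sends each edge [p,q] (with p < q) to q − p. For instance
  ∂ab = b − a.
This gives a 2×1 integer matrix of rank 1; reducing to Smith normal form yields diagonal entries (1).

Reading off H_k = ker ∂_k / im ∂_{k+1}:

  H_0: rank C_0 − rank ∂_1 = 2 − 1 = 1, and the invariant factors of ∂_1 are all 1, so H_0 = Z.
  H_1: rank ker ∂_1 − rank ∂_2 = (1 − 1) − 0 = 0, and there is no ∂_2, so H_1 = 0.

H_0 = Z,  H_1 = 0.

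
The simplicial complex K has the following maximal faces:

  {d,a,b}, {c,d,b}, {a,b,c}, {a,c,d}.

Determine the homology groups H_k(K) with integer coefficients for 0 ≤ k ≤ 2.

H_0 ≅ Z,  H_1 = 0,  H_2 ≅ Z.

Fix the vertex order a < b < c < d and write every simplex with vertices in increasing order. Then dim K = 2 and the simplices of K are:

  0-simplices (4): a, b, c, d
  1-simplices (6): ab, ac, ad, bc, bd, cd
  2-simplices (4): abc, abd, acd, bcd

so the chain groups are C_0 ≅ Z^4, C_1 ≅ Z^6, C_2 ≅ Z^4.

Boundary ∂_1: C_1 → C_0 maps an edge to its endpoints' difference, ∂[p,q] = q − p. For instance
  ∂ad = d − a.
As a 4×6 matrix over Z this has rank 3, with invariant factors (1,1,1).

∂_2: C_2 → C_1 maps a triangle to the signed sum of its edges. For instance
  ∂abc = bc − ac + ab,
  ∂bcd = cd − bd + bc.
As a 6×4 matrix over Z this has rank 3, with invariant factors (1,1,1).

From H_k ≅ ker(∂_k) / im(∂_{k+1}) we obtain:

  H_0: rank C_0 − rank ∂_1 = 4 − 3 = 1, and the invariant factors of ∂_1 are all 1, so H_0 = Z.
  H_1: rank ker ∂_1 − rank ∂_2 = (6 − 3) − 3 = 0, and the invariant factors of ∂_2 are all 1, so H_1 = 0.
  H_2: rank ker ∂_2 − rank ∂_3 = (4 − 3) − 0 = 1, and there is no ∂_3, so H_2 = Z.

As a check, the Euler characteristic is 4 − 6 + 4 = 2, which agrees with 1 − 0 + 1 = 2.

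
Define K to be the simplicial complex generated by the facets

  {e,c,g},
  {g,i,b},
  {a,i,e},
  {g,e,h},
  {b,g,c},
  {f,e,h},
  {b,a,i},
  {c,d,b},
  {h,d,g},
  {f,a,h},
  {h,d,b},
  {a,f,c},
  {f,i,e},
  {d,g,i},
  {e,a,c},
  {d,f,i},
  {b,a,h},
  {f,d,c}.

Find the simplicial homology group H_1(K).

H_1 ≅ Z ⊕ Z/2Z.

Take the total order a < b < c < d < e < f < g < h < i on the vertex set. Then K (dimension 2) consists of the simplices:

  0-simplices (9): a, b, c, d, e, f, g, h, i
  1-simplices (27): ab, ac, ae, af, ah, ai, bc, bd, bg, bh, bi, cd, ce, cf, cg, df, dg, dh, di, ef, eg, eh, ei, fh, fi, gh, gi
  2-simplices (18): abh, abi, ace, acf, aei, afh, bcd, bcg, bdh, bgi, cdf, ceg, dfi, dgh, dgi, efh, efi, egh

giving chain groups C_0 ≅ Z^9, C_1 ≅ Z^27, C_2 ≅ Z^18.

∂_1: C_1 → C_0 is given by ∂[p,q] = [q] − [p]. For instance
  ∂ce = e − c.
This gives a 9×27 integer matrix of rank 8; reducing to Smith normal form yields diagonal entries (1,1,1,1,1,1,1,1).

The boundary map ∂_2: C_2 → C_1 acts by ∂[p,q,r] = [q,r] − [p,r] + [p,q]. For instance
  ∂efh = fh − eh + ef,
  ∂acf = cf − af + ac.
As a 27×18 matrix over Z this has rank 18, with invariant factors (1,1,1,1,1,1,1,1,1,1,1,1,1,1,1,1,1,2).

From H_k ≅ ker(∂_k) / im(∂_{k+1}) we obtain:

  H_1: rank ker ∂_1 − rank ∂_2 = (27 − 8) − 18 = 1, and ∂_2 has invariant factor 2 > 1, so H_1 = Z ⊕ Z/2Z.

(K is a triangulation of the Klein bottle.)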